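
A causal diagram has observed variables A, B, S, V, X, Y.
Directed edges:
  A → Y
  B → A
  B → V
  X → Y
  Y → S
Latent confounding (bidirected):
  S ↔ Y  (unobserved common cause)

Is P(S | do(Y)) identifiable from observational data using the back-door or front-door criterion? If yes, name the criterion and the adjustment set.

P(S|do(Y)): not identifiable (no BD/FD set).

desc(Y)\{Y}={S}; candidates ⊆ {A,B,V,X}.
Y↔S: latent back-door arc(s) into Y.
size 0: {}; under {} Y still reaches {A,B,S,V,X} ∋ S.
size 1: {A}, {B}, {V} …(+1); under {A} Y still reaches {S,X} ∋ S.
size 2: {A,B}, {A,V}, {A,X} …(+3); under {A,B} Y still reaches {S,X} ∋ S.
Y↔S cannot be blocked by any observed set — no back-door set.
No mediator lies on a directed Y→…→S path.
Neither criterion identifies P(S|do(Y)) in this graph.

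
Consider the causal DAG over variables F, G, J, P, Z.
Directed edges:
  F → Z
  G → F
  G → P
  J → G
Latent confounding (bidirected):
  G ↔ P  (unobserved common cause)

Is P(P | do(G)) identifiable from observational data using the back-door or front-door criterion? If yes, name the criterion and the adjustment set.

desc(G)\{G}={F,P,Z}; candidates ⊆ {J}.
G↔P: latent back-door arc(s) into G.
size 0: {}; under {} G still reaches {J,P} ∋ P.
size 1: {J}; under {J} G still reaches {P} ∋ P.
G↔P cannot be blocked by any observed set — no back-door set.
No mediator lies on a directed G→…→P path.
Neither criterion identifies P(P|do(G)) in this graph.

P(P|do(G)): not identifiable (no BD/FD set).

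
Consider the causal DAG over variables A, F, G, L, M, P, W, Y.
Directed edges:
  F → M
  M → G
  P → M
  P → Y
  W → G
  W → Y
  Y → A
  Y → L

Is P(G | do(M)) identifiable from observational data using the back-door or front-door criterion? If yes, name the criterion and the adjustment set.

P(G|do(M)): backdoor, adjust for ∅.

desc(M)\{M}={G}; candidates ⊆ {A,F,L,P,W,Y}.
∅: M⊥G given ∅ in G with M→· removed — back-door holds.
P(G|do(M)) = P(G|M) — no adjustment needed.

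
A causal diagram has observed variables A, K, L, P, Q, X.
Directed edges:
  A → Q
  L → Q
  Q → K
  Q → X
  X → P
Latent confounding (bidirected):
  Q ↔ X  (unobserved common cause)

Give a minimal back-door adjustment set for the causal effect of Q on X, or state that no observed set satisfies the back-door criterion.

Q→X: no observed back-door set.

desc(Q)\{Q}={K,P,X}; candidates ⊆ {A,L}.
Q↔X: latent back-door arc(s) into Q.
size 0: {}; under {} Q still reaches {A,L,P,X} ∋ X.
size 1: {A}, {L}; under {A} Q still reaches {L,P,X} ∋ X.
size 2: {A,L}; under {A,L} Q still reaches {P,X} ∋ X.
Q↔X cannot be blocked by any observed set — no back-door set.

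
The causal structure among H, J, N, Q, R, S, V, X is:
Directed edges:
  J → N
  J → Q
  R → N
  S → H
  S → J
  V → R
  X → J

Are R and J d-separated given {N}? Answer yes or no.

Bayes-Ball from R | {N} reaches {H,J,Q,S,V,X}.
J ∈ reach(R|{N}) ⇒ R ⊥̸ J | {N}.

No — R and J are d-connected given {N}.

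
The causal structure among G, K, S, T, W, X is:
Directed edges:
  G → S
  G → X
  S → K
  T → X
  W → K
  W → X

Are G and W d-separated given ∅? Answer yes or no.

Yes — G ⊥ W | ∅.

Bayes-Ball from G | ∅ reaches {K,S,X}.
W ∉ reach(G|∅) ⇒ G ⊥ W | ∅.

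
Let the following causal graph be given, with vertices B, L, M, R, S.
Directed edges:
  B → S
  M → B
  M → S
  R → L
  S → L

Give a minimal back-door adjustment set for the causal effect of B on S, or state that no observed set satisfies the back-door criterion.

B→S: minimal back-door set {M}.

desc(B)\{B}={L,S}; candidates ⊆ {M,R}.
size 0: {}; under {} B still reaches {L,M,S} ∋ S.
{M}: B⊥S given {M} in G with B→· removed — back-door holds.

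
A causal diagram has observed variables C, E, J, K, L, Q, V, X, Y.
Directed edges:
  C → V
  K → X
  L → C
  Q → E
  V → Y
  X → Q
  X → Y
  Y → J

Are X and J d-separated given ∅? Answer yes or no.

No — X and J are d-connected given ∅.

Bayes-Ball from X | ∅ reaches {E,J,K,Q,Y}.
J ∈ reach(X|∅) ⇒ X ⊥̸ J | ∅.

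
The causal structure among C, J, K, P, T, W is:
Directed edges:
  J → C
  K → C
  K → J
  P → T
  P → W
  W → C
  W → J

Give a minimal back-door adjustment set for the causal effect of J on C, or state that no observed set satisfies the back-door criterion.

J→C: minimal back-door set {K, W}.

desc(J)\{J}={C}; candidates ⊆ {K,P,T,W}.
size 0: {}; under {} J still reaches {C,K,P,T,W} ∋ C.
size 1: {K}, {P}, {T} …(+1); under {K} J still reaches {C,P,T,W} ∋ C.
{K,W}: J⊥C given {K,W} in G with J→· removed — back-door holds.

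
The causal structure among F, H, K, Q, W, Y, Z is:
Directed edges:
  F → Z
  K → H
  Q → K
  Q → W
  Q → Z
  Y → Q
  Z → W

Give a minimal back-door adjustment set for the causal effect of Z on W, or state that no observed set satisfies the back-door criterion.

desc(Z)\{Z}={W}; candidates ⊆ {F,H,K,Q,Y}.
size 0: {}; under {} Z still reaches {F,H,K,Q,W,Y} ∋ W.
{Q}: Z⊥W given {Q} in G with Z→· removed — back-door holds.

Z→W: minimal back-door set {Q}.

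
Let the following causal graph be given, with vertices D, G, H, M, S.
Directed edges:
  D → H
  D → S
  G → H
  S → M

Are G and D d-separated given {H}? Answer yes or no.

Bayes-Ball from G | {H} reaches {D,M,S}.
D ∈ reach(G|{H}) ⇒ G ⊥̸ D | {H}.

No — G and D are d-connected given {H}.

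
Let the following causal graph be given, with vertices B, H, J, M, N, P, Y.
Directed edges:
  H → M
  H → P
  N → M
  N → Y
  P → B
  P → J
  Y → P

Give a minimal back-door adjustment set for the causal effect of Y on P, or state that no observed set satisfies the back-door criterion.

desc(Y)\{Y}={B,J,P}; candidates ⊆ {H,M,N}.
∅: Y⊥P given ∅ in G with Y→· removed — back-door holds.

Y→P: minimal back-door set ∅.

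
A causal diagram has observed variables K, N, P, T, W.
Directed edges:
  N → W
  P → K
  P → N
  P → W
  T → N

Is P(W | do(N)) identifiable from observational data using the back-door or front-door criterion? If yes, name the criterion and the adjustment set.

desc(N)\{N}={W}; candidates ⊆ {K,P,T}.
size 0: {}; under {} N still reaches {K,P,T,W} ∋ W.
{P}: N⊥W given {P} in G with N→· removed — back-door holds.
P(W|do(N)) = Σ_{P} P(W|N,P)·P(P).

P(W|do(N)): backdoor, adjust for {P}.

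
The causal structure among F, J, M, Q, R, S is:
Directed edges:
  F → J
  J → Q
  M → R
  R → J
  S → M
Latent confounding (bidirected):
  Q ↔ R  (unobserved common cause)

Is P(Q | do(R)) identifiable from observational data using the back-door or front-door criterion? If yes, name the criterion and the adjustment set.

desc(R)\{R}={J,Q}; candidates ⊆ {F,M,S}.
R↔Q: latent back-door arc(s) into R.
size 0: {}; under {} R still reaches {M,Q,S} ∋ Q.
size 1: {F}, {M}, {S}; under {F} R still reaches {M,Q,S} ∋ Q.
size 2: {F,M}, {F,S}, {M,S}; under {F,M} R still reaches {Q} ∋ Q.
R↔Q cannot be blocked by any observed set — no back-door set.
{J}: (i) intercepts every directed R→Q path; (ii) no back-door R→{J}; (iii) {R} blocks every back-door {J}→Q. Front-door holds.
P(Q|do(R)) = Σ_{J} P(J|R) Σ_{R'} P(Q|J,R')P(R').

P(Q|do(R)): frontdoor, adjust for {J}.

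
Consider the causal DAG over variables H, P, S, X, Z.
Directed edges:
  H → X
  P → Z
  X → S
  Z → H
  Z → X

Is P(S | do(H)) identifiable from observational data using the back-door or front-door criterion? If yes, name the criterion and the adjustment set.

desc(H)\{H}={S,X}; candidates ⊆ {P,Z}.
size 0: {}; under {} H still reaches {P,S,X,Z} ∋ S.
{Z}: H⊥S given {Z} in G with H→· removed — back-door holds.
P(S|do(H)) = Σ_{Z} P(S|H,Z)·P(Z).

P(S|do(H)): backdoor, adjust for {Z}.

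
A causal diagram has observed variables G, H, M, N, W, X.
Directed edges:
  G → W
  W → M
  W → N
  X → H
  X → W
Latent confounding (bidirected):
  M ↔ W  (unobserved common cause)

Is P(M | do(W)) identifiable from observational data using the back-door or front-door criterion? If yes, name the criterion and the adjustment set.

P(M|do(W)): not identifiable (no BD/FD set).

desc(W)\{W}={M,N}; candidates ⊆ {G,H,X}.
W↔M: latent back-door arc(s) into W.
size 0: {}; under {} W still reaches {G,H,M,X} ∋ M.
size 1: {G}, {H}, {X}; under {G} W still reaches {H,M,X} ∋ M.
size 2: {G,H}, {G,X}, {H,X}; under {G,H} W still reaches {M,X} ∋ M.
W↔M cannot be blocked by any observed set — no back-door set.
No mediator lies on a directed W→…→M path.
Neither criterion identifies P(M|do(W)) in this graph.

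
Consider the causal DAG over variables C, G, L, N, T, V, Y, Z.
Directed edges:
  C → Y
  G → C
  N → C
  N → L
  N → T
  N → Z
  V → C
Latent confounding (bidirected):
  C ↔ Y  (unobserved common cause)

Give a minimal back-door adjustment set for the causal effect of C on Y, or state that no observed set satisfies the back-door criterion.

desc(C)\{C}={Y}; candidates ⊆ {G,L,N,T,V,Z}.
C↔Y: latent back-door arc(s) into C.
size 0: {}; under {} C still reaches {G,L,N,T,V,Y,Z} ∋ Y.
size 1: {G}, {L}, {N} …(+3); under {G} C still reaches {L,N,T,V,Y,Z} ∋ Y.
size 2: {G,L}, {G,N}, {G,T} …(+12); under {G,L} C still reaches {N,T,V,Y,Z} ∋ Y.
C↔Y cannot be blocked by any observed set — no back-door set.

C→Y: no observed back-door set.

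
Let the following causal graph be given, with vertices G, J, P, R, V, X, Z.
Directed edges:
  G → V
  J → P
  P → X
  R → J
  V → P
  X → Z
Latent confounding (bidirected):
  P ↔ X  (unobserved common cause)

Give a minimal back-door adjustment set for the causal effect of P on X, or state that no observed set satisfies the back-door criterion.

desc(P)\{P}={X,Z}; candidates ⊆ {G,J,R,V}.
P↔X: latent back-door arc(s) into P.
size 0: {}; under {} P still reaches {G,J,R,V,X,Z} ∋ X.
size 1: {G}, {J}, {R} …(+1); under {G} P still reaches {J,R,V,X,Z} ∋ X.
size 2: {G,J}, {G,R}, {G,V} …(+3); under {G,J} P still reaches {V,X,Z} ∋ X.
P↔X cannot be blocked by any observed set — no back-door set.

P→X: no observed back-door set.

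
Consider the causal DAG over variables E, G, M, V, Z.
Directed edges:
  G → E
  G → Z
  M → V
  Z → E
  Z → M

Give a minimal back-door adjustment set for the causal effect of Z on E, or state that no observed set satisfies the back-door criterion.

Z→E: minimal back-door set {G}.

desc(Z)\{Z}={E,M,V}; candidates ⊆ {G}.
size 0: {}; under {} Z still reaches {E,G} ∋ E.
{G}: Z⊥E given {G} in G with Z→· removed — back-door holds.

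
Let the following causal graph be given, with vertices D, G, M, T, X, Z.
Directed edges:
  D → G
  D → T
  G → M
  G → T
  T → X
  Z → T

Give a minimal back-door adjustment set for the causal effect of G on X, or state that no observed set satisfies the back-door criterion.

desc(G)\{G}={M,T,X}; candidates ⊆ {D,Z}.
size 0: {}; under {} G still reaches {D,T,X} ∋ X.
{D}: G⊥X given {D} in G with G→· removed — back-door holds.

G→X: minimal back-door set {D}.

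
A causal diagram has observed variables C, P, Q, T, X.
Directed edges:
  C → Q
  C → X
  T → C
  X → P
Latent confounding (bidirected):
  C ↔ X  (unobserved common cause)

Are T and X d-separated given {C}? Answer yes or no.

No — T and X are d-connected given {C}.

Bayes-Ball from T | {C} reaches {P,X}.
X ∈ reach(T|{C}) ⇒ T ⊥̸ X | {C}.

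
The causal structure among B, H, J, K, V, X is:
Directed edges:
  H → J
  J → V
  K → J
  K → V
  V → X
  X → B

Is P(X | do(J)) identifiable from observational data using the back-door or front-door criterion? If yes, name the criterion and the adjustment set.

P(X|do(J)): backdoor, adjust for {K}.

desc(J)\{J}={B,V,X}; candidates ⊆ {H,K}.
size 0: {}; under {} J still reaches {B,H,K,V,X} ∋ X.
{K}: J⊥X given {K} in G with J→· removed — back-door holds.
P(X|do(J)) = Σ_{K} P(X|J,K)·P(K).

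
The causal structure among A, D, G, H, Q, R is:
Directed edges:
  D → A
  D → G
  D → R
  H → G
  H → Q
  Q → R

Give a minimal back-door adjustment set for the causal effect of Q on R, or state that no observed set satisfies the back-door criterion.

Q→R: minimal back-door set ∅.

desc(Q)\{Q}={R}; candidates ⊆ {A,D,G,H}.
∅: Q⊥R given ∅ in G with Q→· removed — back-door holds.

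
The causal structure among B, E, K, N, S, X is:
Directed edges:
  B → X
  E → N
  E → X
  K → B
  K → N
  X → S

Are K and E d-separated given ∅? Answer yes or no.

Bayes-Ball from K | ∅ reaches {B,N,S,X}.
E ∉ reach(K|∅) ⇒ K ⊥ E | ∅.

Yes — K ⊥ E | ∅.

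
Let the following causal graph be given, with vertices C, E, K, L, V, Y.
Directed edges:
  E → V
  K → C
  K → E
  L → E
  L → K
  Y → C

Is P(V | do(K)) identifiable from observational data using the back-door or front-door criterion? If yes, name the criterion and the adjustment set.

desc(K)\{K}={C,E,V}; candidates ⊆ {L,Y}.
size 0: {}; under {} K still reaches {E,L,V} ∋ V.
{L}: K⊥V given {L} in G with K→· removed — back-door holds.
P(V|do(K)) = Σ_{L} P(V|K,L)·P(L).

P(V|do(K)): backdoor, adjust for {L}.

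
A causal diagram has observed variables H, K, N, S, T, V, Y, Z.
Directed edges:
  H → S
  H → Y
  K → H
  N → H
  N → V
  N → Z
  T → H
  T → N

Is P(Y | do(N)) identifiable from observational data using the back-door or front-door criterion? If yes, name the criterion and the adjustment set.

P(Y|do(N)): backdoor, adjust for {T}.

desc(N)\{N}={H,S,V,Y,Z}; candidates ⊆ {K,T}.
size 0: {}; under {} N still reaches {H,S,T,Y} ∋ Y.
{T}: N⊥Y given {T} in G with N→· removed — back-door holds.
P(Y|do(N)) = Σ_{T} P(Y|N,T)·P(T).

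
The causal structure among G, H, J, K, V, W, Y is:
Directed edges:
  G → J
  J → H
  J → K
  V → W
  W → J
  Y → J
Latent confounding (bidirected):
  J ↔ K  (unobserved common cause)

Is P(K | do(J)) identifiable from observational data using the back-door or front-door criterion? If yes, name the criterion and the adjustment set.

P(K|do(J)): not identifiable (no BD/FD set).

desc(J)\{J}={H,K}; candidates ⊆ {G,V,W,Y}.
J↔K: latent back-door arc(s) into J.
size 0: {}; under {} J still reaches {G,K,V,W,Y} ∋ K.
size 1: {G}, {V}, {W} …(+1); under {G} J still reaches {K,V,W,Y} ∋ K.
size 2: {G,V}, {G,W}, {G,Y} …(+3); under {G,V} J still reaches {K,W,Y} ∋ K.
J↔K cannot be blocked by any observed set — no back-door set.
No mediator lies on a directed J→…→K path.
Neither criterion identifies P(K|do(J)) in this graph.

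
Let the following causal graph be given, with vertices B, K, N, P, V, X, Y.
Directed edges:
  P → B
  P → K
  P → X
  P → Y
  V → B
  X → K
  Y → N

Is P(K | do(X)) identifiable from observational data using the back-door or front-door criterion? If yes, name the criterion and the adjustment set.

P(K|do(X)): backdoor, adjust for {P}.

desc(X)\{X}={K}; candidates ⊆ {B,N,P,V,Y}.
size 0: {}; under {} X still reaches {B,K,N,P,Y} ∋ K.
{P}: X⊥K given {P} in G with X→· removed — back-door holds.
P(K|do(X)) = Σ_{P} P(K|X,P)·P(P).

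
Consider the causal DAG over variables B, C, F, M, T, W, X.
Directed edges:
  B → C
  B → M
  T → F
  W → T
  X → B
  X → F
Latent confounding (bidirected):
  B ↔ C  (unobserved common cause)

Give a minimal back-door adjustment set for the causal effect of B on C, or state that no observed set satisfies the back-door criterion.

B→C: no observed back-door set.

desc(B)\{B}={C,M}; candidates ⊆ {F,T,W,X}.
B↔C: latent back-door arc(s) into B.
size 0: {}; under {} B still reaches {C,F,X} ∋ C.
size 1: {F}, {T}, {W} …(+1); under {F} B still reaches {C,T,W,X} ∋ C.
size 2: {F,T}, {F,W}, {F,X} …(+3); under {F,T} B still reaches {C,X} ∋ C.
B↔C cannot be blocked by any observed set — no back-door set.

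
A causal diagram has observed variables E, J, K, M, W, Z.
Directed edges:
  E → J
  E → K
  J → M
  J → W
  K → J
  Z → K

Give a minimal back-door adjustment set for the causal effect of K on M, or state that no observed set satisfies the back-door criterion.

K→M: minimal back-door set {E}.

desc(K)\{K}={J,M,W}; candidates ⊆ {E,Z}.
size 0: {}; under {} K still reaches {E,J,M,W,Z} ∋ M.
{E}: K⊥M given {E} in G with K→· removed — back-door holds.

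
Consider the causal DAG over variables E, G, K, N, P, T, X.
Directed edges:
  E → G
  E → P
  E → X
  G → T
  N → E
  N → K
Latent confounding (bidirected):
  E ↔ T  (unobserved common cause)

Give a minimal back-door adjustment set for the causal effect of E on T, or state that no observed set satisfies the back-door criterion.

E→T: no observed back-door set.

desc(E)\{E}={G,P,T,X}; candidates ⊆ {K,N}.
E↔T: latent back-door arc(s) into E.
size 0: {}; under {} E still reaches {K,N,T} ∋ T.
size 1: {K}, {N}; under {K} E still reaches {N,T} ∋ T.
size 2: {K,N}; under {K,N} E still reaches {T} ∋ T.
E↔T cannot be blocked by any observed set — no back-door set.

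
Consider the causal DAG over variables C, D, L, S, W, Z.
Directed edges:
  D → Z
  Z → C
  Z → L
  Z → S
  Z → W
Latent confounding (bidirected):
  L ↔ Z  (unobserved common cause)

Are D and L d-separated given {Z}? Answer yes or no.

No — D and L are d-connected given {Z}.

Bayes-Ball from D | {Z} reaches {L}.
L ∈ reach(D|{Z}) ⇒ D ⊥̸ L | {Z}.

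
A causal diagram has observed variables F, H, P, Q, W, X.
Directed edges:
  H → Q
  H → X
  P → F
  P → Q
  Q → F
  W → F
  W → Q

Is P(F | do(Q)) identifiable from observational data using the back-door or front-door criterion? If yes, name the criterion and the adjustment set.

desc(Q)\{Q}={F}; candidates ⊆ {H,P,W,X}.
size 0: {}; under {} Q still reaches {F,H,P,W,X} ∋ F.
size 1: {H}, {P}, {W} …(+1); under {H} Q still reaches {F,P,W} ∋ F.
{P,W}: Q⊥F given {P,W} in G with Q→· removed — back-door holds.
P(F|do(Q)) = Σ_{P,W} P(F|Q,P,W)·P(P,W).

P(F|do(Q)): backdoor, adjust for {P, W}.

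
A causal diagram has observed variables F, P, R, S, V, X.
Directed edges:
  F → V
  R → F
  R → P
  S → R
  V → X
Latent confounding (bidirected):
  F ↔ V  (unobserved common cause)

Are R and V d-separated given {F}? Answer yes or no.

Bayes-Ball from R | {F} reaches {P,S,V,X}.
V ∈ reach(R|{F}) ⇒ R ⊥̸ V | {F}.

No — R and V are d-connected given {F}.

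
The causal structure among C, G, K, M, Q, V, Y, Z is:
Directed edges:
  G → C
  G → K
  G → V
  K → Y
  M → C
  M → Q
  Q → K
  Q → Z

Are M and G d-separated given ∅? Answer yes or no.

Yes — M ⊥ G | ∅.

Bayes-Ball from M | ∅ reaches {C,K,Q,Y,Z}.
G ∉ reach(M|∅) ⇒ M ⊥ G | ∅.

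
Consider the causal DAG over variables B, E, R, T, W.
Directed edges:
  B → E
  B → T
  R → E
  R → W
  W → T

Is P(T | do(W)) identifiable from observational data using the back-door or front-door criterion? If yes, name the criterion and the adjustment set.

P(T|do(W)): backdoor, adjust for ∅.

desc(W)\{W}={T}; candidates ⊆ {B,E,R}.
∅: W⊥T given ∅ in G with W→· removed — back-door holds.
P(T|do(W)) = P(T|W) — no adjustment needed.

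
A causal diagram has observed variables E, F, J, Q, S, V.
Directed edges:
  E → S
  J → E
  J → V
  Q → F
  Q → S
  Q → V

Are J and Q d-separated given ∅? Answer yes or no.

Yes — J ⊥ Q | ∅.

Bayes-Ball from J | ∅ reaches {E,S,V}.
Q ∉ reach(J|∅) ⇒ J ⊥ Q | ∅.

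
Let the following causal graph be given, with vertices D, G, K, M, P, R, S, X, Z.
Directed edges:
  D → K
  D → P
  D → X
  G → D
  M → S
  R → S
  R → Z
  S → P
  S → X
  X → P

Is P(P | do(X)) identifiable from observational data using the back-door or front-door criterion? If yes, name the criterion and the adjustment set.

desc(X)\{X}={P}; candidates ⊆ {D,G,K,M,R,S,Z}.
size 0: {}; under {} X still reaches {D,G,K,M,P,R,S,Z} ∋ P.
size 1: {D}, {G}, {K} …(+4); under {D} X still reaches {M,P,R,S,Z} ∋ P.
{D,S}: X⊥P given {D,S} in G with X→· removed — back-door holds.
P(P|do(X)) = Σ_{D,S} P(P|X,D,S)·P(D,S).

P(P|do(X)): backdoor, adjust for {D, S}.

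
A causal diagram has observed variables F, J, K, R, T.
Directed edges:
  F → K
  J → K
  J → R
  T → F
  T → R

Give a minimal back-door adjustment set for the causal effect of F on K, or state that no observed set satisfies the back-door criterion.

F→K: minimal back-door set ∅.

desc(F)\{F}={K}; candidates ⊆ {J,R,T}.
∅: F⊥K given ∅ in G with F→· removed — back-door holds.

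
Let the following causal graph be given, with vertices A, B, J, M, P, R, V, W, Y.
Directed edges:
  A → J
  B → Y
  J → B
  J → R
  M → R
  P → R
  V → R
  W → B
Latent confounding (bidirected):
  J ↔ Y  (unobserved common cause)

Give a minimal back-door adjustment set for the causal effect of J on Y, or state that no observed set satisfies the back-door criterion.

J→Y: no observed back-door set.

desc(J)\{J}={B,R,Y}; candidates ⊆ {A,M,P,V,W}.
J↔Y: latent back-door arc(s) into J.
size 0: {}; under {} J still reaches {A,Y} ∋ Y.
size 1: {A}, {M}, {P} …(+2); under {A} J still reaches {Y} ∋ Y.
size 2: {A,M}, {A,P}, {A,V} …(+7); under {A,M} J still reaches {Y} ∋ Y.
J↔Y cannot be blocked by any observed set — no back-door set.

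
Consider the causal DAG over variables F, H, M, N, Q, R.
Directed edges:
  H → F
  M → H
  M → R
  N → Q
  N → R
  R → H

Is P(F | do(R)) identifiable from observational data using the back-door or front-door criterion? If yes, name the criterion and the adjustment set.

P(F|do(R)): backdoor, adjust for {M}.

desc(R)\{R}={F,H}; candidates ⊆ {M,N,Q}.
size 0: {}; under {} R still reaches {F,H,M,N,Q} ∋ F.
{M}: R⊥F given {M} in G with R→· removed — back-door holds.
P(F|do(R)) = Σ_{M} P(F|R,M)·P(M).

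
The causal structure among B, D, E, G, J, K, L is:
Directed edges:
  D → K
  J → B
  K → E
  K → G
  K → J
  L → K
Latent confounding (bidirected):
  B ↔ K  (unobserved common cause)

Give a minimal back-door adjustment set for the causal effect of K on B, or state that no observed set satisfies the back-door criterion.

desc(K)\{K}={B,E,G,J}; candidates ⊆ {D,L}.
K↔B: latent back-door arc(s) into K.
size 0: {}; under {} K still reaches {B,D,L} ∋ B.
size 1: {D}, {L}; under {D} K still reaches {B,L} ∋ B.
size 2: {D,L}; under {D,L} K still reaches {B} ∋ B.
K↔B cannot be blocked by any observed set — no back-door set.

K→B: no observed back-door set.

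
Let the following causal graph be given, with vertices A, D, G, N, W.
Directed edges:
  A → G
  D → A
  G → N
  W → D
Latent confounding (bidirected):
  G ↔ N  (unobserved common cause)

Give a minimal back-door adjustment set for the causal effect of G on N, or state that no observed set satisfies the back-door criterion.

G→N: no observed back-door set.

desc(G)\{G}={N}; candidates ⊆ {A,D,W}.
G↔N: latent back-door arc(s) into G.
size 0: {}; under {} G still reaches {A,D,N,W} ∋ N.
size 1: {A}, {D}, {W}; under {A} G still reaches {N} ∋ N.
size 2: {A,D}, {A,W}, {D,W}; under {A,D} G still reaches {N} ∋ N.
G↔N cannot be blocked by any observed set — no back-door set.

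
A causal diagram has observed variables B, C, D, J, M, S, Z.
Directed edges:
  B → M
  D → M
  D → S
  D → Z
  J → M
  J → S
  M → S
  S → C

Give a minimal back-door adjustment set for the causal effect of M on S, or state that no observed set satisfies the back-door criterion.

desc(M)\{M}={C,S}; candidates ⊆ {B,D,J,Z}.
size 0: {}; under {} M still reaches {B,C,D,J,S,Z} ∋ S.
size 1: {B}, {D}, {J} …(+1); under {B} M still reaches {C,D,J,S,Z} ∋ S.
{D,J}: M⊥S given {D,J} in G with M→· removed — back-door holds.

M→S: minimal back-door set {D, J}.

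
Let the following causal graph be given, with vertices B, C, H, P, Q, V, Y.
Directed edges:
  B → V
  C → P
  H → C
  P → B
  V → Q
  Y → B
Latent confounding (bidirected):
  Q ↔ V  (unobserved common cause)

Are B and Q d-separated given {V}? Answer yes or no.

Bayes-Ball from B | {V} reaches {C,H,P,Q,Y}.
Q ∈ reach(B|{V}) ⇒ B ⊥̸ Q | {V}.

No — B and Q are d-connected given {V}.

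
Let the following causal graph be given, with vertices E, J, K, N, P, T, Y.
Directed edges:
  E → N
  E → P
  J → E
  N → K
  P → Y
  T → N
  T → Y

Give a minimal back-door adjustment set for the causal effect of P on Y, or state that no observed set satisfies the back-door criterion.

desc(P)\{P}={Y}; candidates ⊆ {E,J,K,N,T}.
∅: P⊥Y given ∅ in G with P→· removed — back-door holds.

P→Y: minimal back-door set ∅.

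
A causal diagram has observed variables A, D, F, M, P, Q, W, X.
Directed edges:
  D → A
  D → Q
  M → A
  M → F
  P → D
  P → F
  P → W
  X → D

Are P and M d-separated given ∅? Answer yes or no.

Yes — P ⊥ M | ∅.

Bayes-Ball from P | ∅ reaches {A,D,F,Q,W}.
M ∉ reach(P|∅) ⇒ P ⊥ M | ∅.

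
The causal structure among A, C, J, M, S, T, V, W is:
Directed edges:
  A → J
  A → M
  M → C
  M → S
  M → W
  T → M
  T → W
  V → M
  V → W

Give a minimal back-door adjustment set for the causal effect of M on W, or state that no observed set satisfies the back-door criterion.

desc(M)\{M}={C,S,W}; candidates ⊆ {A,J,T,V}.
size 0: {}; under {} M still reaches {A,J,T,V,W} ∋ W.
size 1: {A}, {J}, {T} …(+1); under {A} M still reaches {T,V,W} ∋ W.
{T,V}: M⊥W given {T,V} in G with M→· removed — back-door holds.

M→W: minimal back-door set {T, V}.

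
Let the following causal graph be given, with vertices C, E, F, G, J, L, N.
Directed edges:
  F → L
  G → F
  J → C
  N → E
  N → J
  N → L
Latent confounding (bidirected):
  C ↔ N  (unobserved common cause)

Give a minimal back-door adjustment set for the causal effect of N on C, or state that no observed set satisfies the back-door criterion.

desc(N)\{N}={C,E,J,L}; candidates ⊆ {F,G}.
N↔C: latent back-door arc(s) into N.
size 0: {}; under {} N still reaches {C} ∋ C.
size 1: {F}, {G}; under {F} N still reaches {C} ∋ C.
size 2: {F,G}; under {F,G} N still reaches {C} ∋ C.
N↔C cannot be blocked by any observed set — no back-door set.

N→C: no observed back-door set.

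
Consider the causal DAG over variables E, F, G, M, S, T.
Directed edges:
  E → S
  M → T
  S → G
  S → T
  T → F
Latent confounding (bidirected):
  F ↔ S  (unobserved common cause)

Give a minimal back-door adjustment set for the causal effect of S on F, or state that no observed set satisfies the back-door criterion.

S→F: no observed back-door set.

desc(S)\{S}={F,G,T}; candidates ⊆ {E,M}.
S↔F: latent back-door arc(s) into S.
size 0: {}; under {} S still reaches {E,F} ∋ F.
size 1: {E}, {M}; under {E} S still reaches {F} ∋ F.
size 2: {E,M}; under {E,M} S still reaches {F} ∋ F.
S↔F cannot be blocked by any observed set — no back-door set.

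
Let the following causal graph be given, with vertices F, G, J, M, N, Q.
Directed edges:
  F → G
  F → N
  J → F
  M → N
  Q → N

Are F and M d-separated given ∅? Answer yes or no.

Bayes-Ball from F | ∅ reaches {G,J,N}.
M ∉ reach(F|∅) ⇒ F ⊥ M | ∅.

Yes — F ⊥ M | ∅.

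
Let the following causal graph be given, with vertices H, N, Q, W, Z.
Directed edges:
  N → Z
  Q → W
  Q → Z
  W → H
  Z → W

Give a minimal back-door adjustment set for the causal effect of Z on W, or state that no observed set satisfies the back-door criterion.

desc(Z)\{Z}={H,W}; candidates ⊆ {N,Q}.
size 0: {}; under {} Z still reaches {H,N,Q,W} ∋ W.
{Q}: Z⊥W given {Q} in G with Z→· removed — back-door holds.

Z→W: minimal back-door set {Q}.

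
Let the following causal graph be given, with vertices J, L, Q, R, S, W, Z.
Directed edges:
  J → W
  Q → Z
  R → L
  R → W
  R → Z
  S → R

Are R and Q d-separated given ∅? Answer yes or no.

Yes — R ⊥ Q | ∅.

Bayes-Ball from R | ∅ reaches {L,S,W,Z}.
Q ∉ reach(R|∅) ⇒ R ⊥ Q | ∅.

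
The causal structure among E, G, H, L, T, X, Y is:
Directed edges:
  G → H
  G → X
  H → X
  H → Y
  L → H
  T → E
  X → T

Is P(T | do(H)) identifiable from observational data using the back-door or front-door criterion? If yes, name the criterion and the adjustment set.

P(T|do(H)): backdoor, adjust for {G}.

desc(H)\{H}={E,T,X,Y}; candidates ⊆ {G,L}.
size 0: {}; under {} H still reaches {E,G,L,T,X} ∋ T.
{G}: H⊥T given {G} in G with H→· removed — back-door holds.
P(T|do(H)) = Σ_{G} P(T|H,G)·P(G).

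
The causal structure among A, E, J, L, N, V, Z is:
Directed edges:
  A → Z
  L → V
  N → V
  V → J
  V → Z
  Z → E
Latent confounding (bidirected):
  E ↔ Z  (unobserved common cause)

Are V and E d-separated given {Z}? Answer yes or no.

No — V and E are d-connected given {Z}.

Bayes-Ball from V | {Z} reaches {A,E,J,L,N}.
E ∈ reach(V|{Z}) ⇒ V ⊥̸ E | {Z}.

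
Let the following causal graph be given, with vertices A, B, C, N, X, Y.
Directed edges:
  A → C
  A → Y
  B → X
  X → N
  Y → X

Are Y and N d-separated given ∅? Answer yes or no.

Bayes-Ball from Y | ∅ reaches {A,C,N,X}.
N ∈ reach(Y|∅) ⇒ Y ⊥̸ N | ∅.

No — Y and N are d-connected given ∅.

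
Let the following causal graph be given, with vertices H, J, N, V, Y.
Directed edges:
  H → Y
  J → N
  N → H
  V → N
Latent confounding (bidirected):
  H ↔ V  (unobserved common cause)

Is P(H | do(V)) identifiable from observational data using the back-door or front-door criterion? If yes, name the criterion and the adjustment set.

desc(V)\{V}={H,N,Y}; candidates ⊆ {J}.
V↔H: latent back-door arc(s) into V.
size 0: {}; under {} V still reaches {H,Y} ∋ H.
size 1: {J}; under {J} V still reaches {H,Y} ∋ H.
V↔H cannot be blocked by any observed set — no back-door set.
{N}: (i) intercepts every directed V→H path; (ii) no back-door V→{N}; (iii) {V} blocks every back-door {N}→H. Front-door holds.
P(H|do(V)) = Σ_{N} P(N|V) Σ_{V'} P(H|N,V')P(V').

P(H|do(V)): frontdoor, adjust for {N}.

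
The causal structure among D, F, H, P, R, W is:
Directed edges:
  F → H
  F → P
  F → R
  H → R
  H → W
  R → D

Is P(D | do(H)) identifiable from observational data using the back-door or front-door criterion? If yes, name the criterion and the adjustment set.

P(D|do(H)): backdoor, adjust for {F}.

desc(H)\{H}={D,R,W}; candidates ⊆ {F,P}.
size 0: {}; under {} H still reaches {D,F,P,R} ∋ D.
{F}: H⊥D given {F} in G with H→· removed — back-door holds.
P(D|do(H)) = Σ_{F} P(D|H,F)·P(F).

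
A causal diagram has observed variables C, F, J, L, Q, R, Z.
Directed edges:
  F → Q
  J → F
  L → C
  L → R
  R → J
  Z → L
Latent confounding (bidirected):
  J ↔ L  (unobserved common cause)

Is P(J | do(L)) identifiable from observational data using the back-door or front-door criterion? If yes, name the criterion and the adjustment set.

desc(L)\{L}={C,F,J,Q,R}; candidates ⊆ {Z}.
L↔J: latent back-door arc(s) into L.
size 0: {}; under {} L still reaches {F,J,Q,Z} ∋ J.
size 1: {Z}; under {Z} L still reaches {F,J,Q} ∋ J.
L↔J cannot be blocked by any observed set — no back-door set.
{R}: (i) intercepts every directed L→J path; (ii) no back-door L→{R}; (iii) {L} blocks every back-door {R}→J. Front-door holds.
P(J|do(L)) = Σ_{R} P(R|L) Σ_{L'} P(J|R,L')P(L').

P(J|do(L)): frontdoor, adjust for {R}.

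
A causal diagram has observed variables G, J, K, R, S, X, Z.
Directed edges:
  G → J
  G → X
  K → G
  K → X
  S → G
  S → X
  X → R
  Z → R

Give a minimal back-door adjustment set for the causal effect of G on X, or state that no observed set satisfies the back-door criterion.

G→X: minimal back-door set {K, S}.

desc(G)\{G}={J,R,X}; candidates ⊆ {K,S,Z}.
size 0: {}; under {} G still reaches {K,R,S,X} ∋ X.
size 1: {K}, {S}, {Z}; under {K} G still reaches {R,S,X} ∋ X.
{K,S}: G⊥X given {K,S} in G with G→· removed — back-door holds.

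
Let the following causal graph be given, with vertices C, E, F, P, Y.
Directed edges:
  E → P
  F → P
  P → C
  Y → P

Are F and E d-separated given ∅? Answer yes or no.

Yes — F ⊥ E | ∅.

Bayes-Ball from F | ∅ reaches {C,P}.
E ∉ reach(F|∅) ⇒ F ⊥ E | ∅.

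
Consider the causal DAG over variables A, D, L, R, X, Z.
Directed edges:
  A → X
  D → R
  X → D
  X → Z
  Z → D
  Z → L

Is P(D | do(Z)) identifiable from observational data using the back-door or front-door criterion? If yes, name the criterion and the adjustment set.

desc(Z)\{Z}={D,L,R}; candidates ⊆ {A,X}.
size 0: {}; under {} Z still reaches {A,D,R,X} ∋ D.
{X}: Z⊥D given {X} in G with Z→· removed — back-door holds.
P(D|do(Z)) = Σ_{X} P(D|Z,X)·P(X).

P(D|do(Z)): backdoor, adjust for {X}.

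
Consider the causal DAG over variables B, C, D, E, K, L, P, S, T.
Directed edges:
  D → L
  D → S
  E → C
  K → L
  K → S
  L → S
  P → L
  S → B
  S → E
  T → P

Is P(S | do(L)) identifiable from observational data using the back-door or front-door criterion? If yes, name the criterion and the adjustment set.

desc(L)\{L}={B,C,E,S}; candidates ⊆ {D,K,P,T}.
size 0: {}; under {} L still reaches {B,C,D,E,K,P,S,T} ∋ S.
size 1: {D}, {K}, {P} …(+1); under {D} L still reaches {B,C,E,K,P,S,T} ∋ S.
{D,K}: L⊥S given {D,K} in G with L→· removed — back-door holds.
P(S|do(L)) = Σ_{D,K} P(S|L,D,K)·P(D,K).

P(S|do(L)): backdoor, adjust for {D, K}.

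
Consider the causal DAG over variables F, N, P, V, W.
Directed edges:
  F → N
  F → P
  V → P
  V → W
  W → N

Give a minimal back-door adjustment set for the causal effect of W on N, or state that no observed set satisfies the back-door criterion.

desc(W)\{W}={N}; candidates ⊆ {F,P,V}.
∅: W⊥N given ∅ in G with W→· removed — back-door holds.

W→N: minimal back-door set ∅.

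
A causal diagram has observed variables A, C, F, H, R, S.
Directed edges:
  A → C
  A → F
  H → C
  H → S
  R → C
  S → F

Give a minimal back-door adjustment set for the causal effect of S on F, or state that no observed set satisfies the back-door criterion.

S→F: minimal back-door set ∅.

desc(S)\{S}={F}; candidates ⊆ {A,C,H,R}.
∅: S⊥F given ∅ in G with S→· removed — back-door holds.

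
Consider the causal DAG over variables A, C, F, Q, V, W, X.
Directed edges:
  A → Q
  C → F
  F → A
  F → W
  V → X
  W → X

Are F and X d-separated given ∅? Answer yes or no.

No — F and X are d-connected given ∅.

Bayes-Ball from F | ∅ reaches {A,C,Q,W,X}.
X ∈ reach(F|∅) ⇒ F ⊥̸ X | ∅.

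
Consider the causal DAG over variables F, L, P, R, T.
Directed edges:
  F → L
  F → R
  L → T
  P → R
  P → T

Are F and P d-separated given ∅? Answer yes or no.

Yes — F ⊥ P | ∅.

Bayes-Ball from F | ∅ reaches {L,R,T}.
P ∉ reach(F|∅) ⇒ F ⊥ P | ∅.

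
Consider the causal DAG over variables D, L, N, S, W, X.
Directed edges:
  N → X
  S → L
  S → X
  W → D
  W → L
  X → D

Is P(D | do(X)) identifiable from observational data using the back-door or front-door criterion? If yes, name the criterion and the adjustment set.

P(D|do(X)): backdoor, adjust for ∅.

desc(X)\{X}={D}; candidates ⊆ {L,N,S,W}.
∅: X⊥D given ∅ in G with X→· removed — back-door holds.
P(D|do(X)) = P(D|X) — no adjustment needed.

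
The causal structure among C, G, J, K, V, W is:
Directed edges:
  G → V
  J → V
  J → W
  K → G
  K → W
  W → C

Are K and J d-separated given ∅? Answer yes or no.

Yes — K ⊥ J | ∅.

Bayes-Ball from K | ∅ reaches {C,G,V,W}.
J ∉ reach(K|∅) ⇒ K ⊥ J | ∅.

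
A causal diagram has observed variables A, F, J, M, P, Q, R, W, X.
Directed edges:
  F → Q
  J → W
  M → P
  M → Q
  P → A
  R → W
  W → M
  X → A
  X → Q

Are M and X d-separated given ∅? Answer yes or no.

Bayes-Ball from M | ∅ reaches {A,J,P,Q,R,W}.
X ∉ reach(M|∅) ⇒ M ⊥ X | ∅.

Yes — M ⊥ X | ∅.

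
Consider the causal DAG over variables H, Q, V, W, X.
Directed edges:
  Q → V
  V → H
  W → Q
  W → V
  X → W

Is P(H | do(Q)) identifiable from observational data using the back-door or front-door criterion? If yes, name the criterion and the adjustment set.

desc(Q)\{Q}={H,V}; candidates ⊆ {W,X}.
size 0: {}; under {} Q still reaches {H,V,W,X} ∋ H.
{W}: Q⊥H given {W} in G with Q→· removed — back-door holds.
P(H|do(Q)) = Σ_{W} P(H|Q,W)·P(W).

P(H|do(Q)): backdoor, adjust for {W}.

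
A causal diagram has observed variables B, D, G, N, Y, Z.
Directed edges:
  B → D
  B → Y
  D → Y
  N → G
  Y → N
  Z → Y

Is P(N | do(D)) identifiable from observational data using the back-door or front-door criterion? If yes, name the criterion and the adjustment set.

P(N|do(D)): backdoor, adjust for {B}.

desc(D)\{D}={G,N,Y}; candidates ⊆ {B,Z}.
size 0: {}; under {} D still reaches {B,G,N,Y} ∋ N.
{B}: D⊥N given {B} in G with D→· removed — back-door holds.
P(N|do(D)) = Σ_{B} P(N|D,B)·P(B).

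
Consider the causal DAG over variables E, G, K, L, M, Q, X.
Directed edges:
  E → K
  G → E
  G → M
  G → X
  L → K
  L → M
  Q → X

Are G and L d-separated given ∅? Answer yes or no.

Bayes-Ball from G | ∅ reaches {E,K,M,X}.
L ∉ reach(G|∅) ⇒ G ⊥ L | ∅.

Yes — G ⊥ L | ∅.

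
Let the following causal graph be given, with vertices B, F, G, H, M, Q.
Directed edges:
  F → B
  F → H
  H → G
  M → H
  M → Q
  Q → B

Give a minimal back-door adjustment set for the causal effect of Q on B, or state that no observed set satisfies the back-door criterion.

Q→B: minimal back-door set ∅.

desc(Q)\{Q}={B}; candidates ⊆ {F,G,H,M}.
∅: Q⊥B given ∅ in G with Q→· removed — back-door holds.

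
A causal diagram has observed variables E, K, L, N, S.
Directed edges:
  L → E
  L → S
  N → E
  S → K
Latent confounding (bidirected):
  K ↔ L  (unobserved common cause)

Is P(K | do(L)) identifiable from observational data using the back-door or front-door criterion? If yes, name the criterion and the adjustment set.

desc(L)\{L}={E,K,S}; candidates ⊆ {N}.
L↔K: latent back-door arc(s) into L.
size 0: {}; under {} L still reaches {K} ∋ K.
size 1: {N}; under {N} L still reaches {K} ∋ K.
L↔K cannot be blocked by any observed set — no back-door set.
{S}: (i) intercepts every directed L→K path; (ii) no back-door L→{S}; (iii) {L} blocks every back-door {S}→K. Front-door holds.
P(K|do(L)) = Σ_{S} P(S|L) Σ_{L'} P(K|S,L')P(L').

P(K|do(L)): frontdoor, adjust for {S}.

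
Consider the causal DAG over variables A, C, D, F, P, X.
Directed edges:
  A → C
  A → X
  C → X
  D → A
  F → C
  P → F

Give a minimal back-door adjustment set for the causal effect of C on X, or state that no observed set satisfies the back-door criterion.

C→X: minimal back-door set {A}.

desc(C)\{C}={X}; candidates ⊆ {A,D,F,P}.
size 0: {}; under {} C still reaches {A,D,F,P,X} ∋ X.
{A}: C⊥X given {A} in G with C→· removed — back-door holds.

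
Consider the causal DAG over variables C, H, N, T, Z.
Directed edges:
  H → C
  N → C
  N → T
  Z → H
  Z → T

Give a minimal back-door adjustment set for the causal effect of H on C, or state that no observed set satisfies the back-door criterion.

desc(H)\{H}={C}; candidates ⊆ {N,T,Z}.
∅: H⊥C given ∅ in G with H→· removed — back-door holds.

H→C: minimal back-door set ∅.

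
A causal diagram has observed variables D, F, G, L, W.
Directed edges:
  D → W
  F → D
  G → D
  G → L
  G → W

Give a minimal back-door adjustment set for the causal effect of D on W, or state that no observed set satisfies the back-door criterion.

desc(D)\{D}={W}; candidates ⊆ {F,G,L}.
size 0: {}; under {} D still reaches {F,G,L,W} ∋ W.
{G}: D⊥W given {G} in G with D→· removed — back-door holds.

D→W: minimal back-door set {G}.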